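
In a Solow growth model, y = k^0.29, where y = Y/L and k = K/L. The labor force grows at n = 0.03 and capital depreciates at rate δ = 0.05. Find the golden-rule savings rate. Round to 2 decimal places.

The effective depreciation rate is n + δ = 0.03 + 0.05 = 0.08.
At the golden rule MPK = n+δ, and in any Cobb-Douglas steady state s = (n+δ)·k/y = MPK·k/y = capital's share 0.29.

s_gold = 0.29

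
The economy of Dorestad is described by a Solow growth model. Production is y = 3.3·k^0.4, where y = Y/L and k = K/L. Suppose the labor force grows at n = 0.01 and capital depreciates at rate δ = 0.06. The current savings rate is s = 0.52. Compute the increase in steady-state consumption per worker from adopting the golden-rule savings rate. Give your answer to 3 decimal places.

Capital per worker breaks even when investment replaces (n + δ)·k; here n + δ = 0.07.
Current steady state (s = 0.52): k* = (0.52·3.3/0.07)^(1/0.6) ≈ 206.8706, y* = 3.3·206.8706^0.4 ≈ 27.8480, c* = (1−0.52)·27.8480 ≈ 13.3670.
Setting f'(k) = n+δ gives 0.4·3.3·k^(0.4−1) = 0.07, hence k_gold = (0.4·3.3/0.07)^(1/0.6) ≈ 133.5959.
y_gold = 3.3·133.5959^0.4 ≈ 23.3793, c_gold = y_gold − 0.07·k_gold ≈ 14.0276.
Gain: Δc = 14.0276 − 13.3670 ≈ 0.6605.

Δc ≈ 0.661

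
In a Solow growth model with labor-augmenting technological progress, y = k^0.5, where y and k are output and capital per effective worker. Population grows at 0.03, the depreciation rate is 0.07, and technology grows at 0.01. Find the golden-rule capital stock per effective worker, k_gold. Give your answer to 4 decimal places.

k_gold ≈ 20.6612

Break-even investment rate: n + g + δ = 0.03 + 0.01 + 0.07 = 0.11.
Maximizing c = f(k) − (n+g+δ)·k gives f'(k) = n+g+δ, i.e. 0.5·k^(0.5−1) = 0.11, so k_gold = (0.5/0.11)^(1/0.5) ≈ 20.6612.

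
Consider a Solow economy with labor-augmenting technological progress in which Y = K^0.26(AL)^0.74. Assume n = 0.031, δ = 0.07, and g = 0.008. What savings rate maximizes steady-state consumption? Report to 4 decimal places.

s_gold = 0.2600

Capital per effective worker breaks even when investment replaces (n + g + δ)·k; here n + g + δ = 0.109.
At the golden rule MPK = n+g+δ, and in any Cobb-Douglas steady state s = (n+g+δ)·k/y = MPK·k/y = capital's share 0.26.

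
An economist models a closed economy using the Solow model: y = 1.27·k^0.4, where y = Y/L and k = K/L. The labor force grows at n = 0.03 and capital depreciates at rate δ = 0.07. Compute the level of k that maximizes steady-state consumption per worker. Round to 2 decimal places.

k_gold ≈ 15.01

Break-even investment rate: n + δ = 0.03 + 0.07 = 0.1.
Setting f'(k) = n+δ gives 0.4·1.27·k^(0.4−1) = 0.1, hence k_gold = (0.4·1.27/0.1)^(1/0.6) ≈ 15.0120.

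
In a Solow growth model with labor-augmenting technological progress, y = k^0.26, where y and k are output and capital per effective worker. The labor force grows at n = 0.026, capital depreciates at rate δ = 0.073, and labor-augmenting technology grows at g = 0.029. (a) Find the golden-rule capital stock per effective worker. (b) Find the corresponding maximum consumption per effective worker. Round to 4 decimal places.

(a) k_gold ≈ 2.6055; (b) c_gold ≈ 0.9492

The effective depreciation rate is n + g + δ = 0.026 + 0.029 + 0.073 = 0.128.
At the golden rule the marginal product of capital equals n+g+δ: 0.26·k^(0.26−1) = 0.128. Solving, k_gold = (0.26/0.128)^(1/0.74) ≈ 2.6055.
y_gold = 2.6055^0.26 ≈ 1.2827; c_gold = y_gold − 0.128·k_gold ≈ 0.9492.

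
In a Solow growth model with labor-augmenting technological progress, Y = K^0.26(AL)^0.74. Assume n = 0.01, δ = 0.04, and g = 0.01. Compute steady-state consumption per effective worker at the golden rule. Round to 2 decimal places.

n + g + δ = 0.01 + 0.01 + 0.04 = 0.06.
Maximizing c = f(k) − (n+g+δ)·k gives f'(k) = n+g+δ, i.e. 0.26·k^(0.26−1) = 0.06, so k_gold = (0.26/0.06)^(1/0.74) ≈ 7.2539.
y_gold = 7.2539^0.26 ≈ 1.6740.
c_gold = y_gold − (n+g+δ)·k_gold = 1.6740 − 0.06·7.2539 ≈ 1.2387.

c_gold ≈ 1.24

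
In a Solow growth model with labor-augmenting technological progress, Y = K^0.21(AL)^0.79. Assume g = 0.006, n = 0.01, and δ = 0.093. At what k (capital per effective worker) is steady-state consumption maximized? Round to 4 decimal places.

k_gold ≈ 2.2935

n + g + δ = 0.01 + 0.006 + 0.093 = 0.109.
At the golden rule the marginal product of capital equals n+g+δ: 0.21·k^(0.21−1) = 0.109. Solving, k_gold = (0.21/0.109)^(1/0.79) ≈ 2.2935.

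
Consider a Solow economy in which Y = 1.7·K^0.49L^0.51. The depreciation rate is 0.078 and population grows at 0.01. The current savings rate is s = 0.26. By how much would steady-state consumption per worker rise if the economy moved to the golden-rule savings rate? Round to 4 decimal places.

Capital per worker breaks even when investment replaces (n + δ)·k; here n + δ = 0.088.
Current steady state (s = 0.26): k* = (0.26·1.7/0.088)^(1/0.51) ≈ 23.6805, y* = 1.7·23.6805^0.49 ≈ 8.0149, c* = (1−0.26)·8.0149 ≈ 5.9311.
At the golden rule the marginal product of capital equals n+δ: 0.49·1.7·k^(0.49−1) = 0.088. Solving, k_gold = (0.49·1.7/0.088)^(1/0.51) ≈ 82.0434.
y_gold = 1.7·82.0434^0.49 ≈ 14.7343, c_gold = y_gold − 0.088·k_gold ≈ 7.5145.
Gain: Δc = 7.5145 − 5.9311 ≈ 1.5834.

Δc ≈ 1.5834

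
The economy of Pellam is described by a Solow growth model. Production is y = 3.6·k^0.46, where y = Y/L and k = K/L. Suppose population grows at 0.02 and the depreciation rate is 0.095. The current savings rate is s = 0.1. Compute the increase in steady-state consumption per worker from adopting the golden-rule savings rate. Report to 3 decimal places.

Δc ≈ 10.291

The effective depreciation rate is n + δ = 0.02 + 0.095 = 0.115.
Current steady state (s = 0.1): k* = (0.1·3.6/0.115)^(1/0.54) ≈ 8.2754, y* = 3.6·8.2754^0.46 ≈ 9.5167, c* = (1−0.1)·9.5167 ≈ 8.5650.
Golden rule sets MPK = n+δ: 0.46·3.6·k^(0.46−1) = 0.115, so k_gold = (0.46·3.6/0.115)^(1/0.54) ≈ 139.6740.
y_gold = 3.6·139.6740^0.46 ≈ 34.9185, c_gold = y_gold − 0.115·k_gold ≈ 18.8560.
Gain: Δc = 18.8560 − 8.5650 ≈ 10.2910.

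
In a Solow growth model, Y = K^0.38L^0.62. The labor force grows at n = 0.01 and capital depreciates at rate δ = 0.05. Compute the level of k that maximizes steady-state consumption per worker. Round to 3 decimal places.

k_gold ≈ 19.632

The effective depreciation rate is n + δ = 0.01 + 0.05 = 0.06.
Setting f'(k) = n+δ gives 0.38·k^(0.38−1) = 0.06, hence k_gold = (0.38/0.06)^(1/0.62) ≈ 19.6316.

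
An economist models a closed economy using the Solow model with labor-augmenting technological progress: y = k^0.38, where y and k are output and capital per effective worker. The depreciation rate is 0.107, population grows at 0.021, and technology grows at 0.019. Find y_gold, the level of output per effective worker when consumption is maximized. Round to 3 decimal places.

Break-even investment rate: n + g + δ = 0.021 + 0.019 + 0.107 = 0.147.
At the golden rule the marginal product of capital equals n+g+δ: 0.38·k^(0.38−1) = 0.147. Solving, k_gold = (0.38/0.147)^(1/0.62) ≈ 4.6267.
Output: y_gold = k_gold^0.38 = 4.6267^0.38 ≈ 1.7898.

y_gold ≈ 1.790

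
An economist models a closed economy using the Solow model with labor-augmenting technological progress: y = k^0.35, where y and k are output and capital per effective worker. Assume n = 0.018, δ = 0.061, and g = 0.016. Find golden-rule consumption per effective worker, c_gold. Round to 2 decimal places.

Break-even investment rate: n + g + δ = 0.018 + 0.016 + 0.061 = 0.095.
Setting f'(k) = n+g+δ gives 0.35·k^(0.35−1) = 0.095, hence k_gold = (0.35/0.095)^(1/0.65) ≈ 7.4353.
y_gold = 7.4353^0.35 ≈ 2.0182.
c_gold = y_gold − (n+g+δ)·k_gold = 2.0182 − 0.095·7.4353 ≈ 1.3118.

c_gold ≈ 1.31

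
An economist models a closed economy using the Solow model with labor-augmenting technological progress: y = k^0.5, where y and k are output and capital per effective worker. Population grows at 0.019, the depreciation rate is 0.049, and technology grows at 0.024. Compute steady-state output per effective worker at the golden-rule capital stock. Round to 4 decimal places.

y_gold ≈ 5.4348

Break-even investment rate: n + g + δ = 0.019 + 0.024 + 0.049 = 0.092.
Golden rule sets MPK = n+g+δ: 0.5·k^(0.5−1) = 0.092, so k_gold = (0.5/0.092)^(1/0.5) ≈ 29.5369.
Output: y_gold = k_gold^0.5 = 29.5369^0.5 ≈ 5.4348.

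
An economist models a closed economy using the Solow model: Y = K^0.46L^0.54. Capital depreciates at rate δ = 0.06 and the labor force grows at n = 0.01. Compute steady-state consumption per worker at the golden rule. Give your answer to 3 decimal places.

c_gold ≈ 2.685

Break-even investment rate: n + δ = 0.01 + 0.06 = 0.07.
Golden rule sets MPK = n+δ: 0.46·k^(0.46−1) = 0.07, so k_gold = (0.46/0.07)^(1/0.54) ≈ 32.6727.
y_gold = 32.6727^0.46 ≈ 4.9719.
c_gold = y_gold − (n+δ)·k_gold = 4.9719 − 0.07·32.6727 ≈ 2.6848.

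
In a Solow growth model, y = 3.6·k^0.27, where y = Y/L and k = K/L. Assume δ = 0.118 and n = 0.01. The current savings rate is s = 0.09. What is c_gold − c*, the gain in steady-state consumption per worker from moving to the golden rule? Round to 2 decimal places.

Δc ≈ 0.94

Break-even investment rate: n + δ = 0.01 + 0.118 = 0.128.
Current steady state (s = 0.09): k* = (0.09·3.6/0.128)^(1/0.73) ≈ 3.5687, y* = 3.6·3.5687^0.27 ≈ 5.0755, c* = (1−0.09)·5.0755 ≈ 4.6187.
Maximizing c = f(k) − (n+δ)·k gives f'(k) = n+δ, i.e. 0.27·3.6·k^(0.27−1) = 0.128, so k_gold = (0.27·3.6/0.128)^(1/0.73) ≈ 16.0733.
y_gold = 3.6·16.0733^0.27 ≈ 7.6199, c_gold = y_gold − 0.128·k_gold ≈ 5.5625.
Gain: Δc = 5.5625 − 4.6187 ≈ 0.9438.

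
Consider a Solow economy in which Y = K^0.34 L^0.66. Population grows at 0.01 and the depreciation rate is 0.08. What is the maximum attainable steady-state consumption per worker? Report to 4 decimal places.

n + δ = 0.01 + 0.08 = 0.09.
Golden rule sets MPK = n+δ: 0.34·k^(0.34−1) = 0.09, so k_gold = (0.34/0.09)^(1/0.66) ≈ 7.4920.
y_gold = 7.4920^0.34 ≈ 1.9832.
c_gold = y_gold − (n+δ)·k_gold = 1.9832 − 0.09·7.4920 ≈ 1.3089.

c_gold ≈ 1.3089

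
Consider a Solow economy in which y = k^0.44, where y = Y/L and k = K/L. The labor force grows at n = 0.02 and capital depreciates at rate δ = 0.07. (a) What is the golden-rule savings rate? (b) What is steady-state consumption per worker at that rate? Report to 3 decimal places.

n + δ = 0.02 + 0.07 = 0.09.
For Cobb-Douglas, s_gold equals capital's share: s_gold = 0.44.
Maximizing c = f(k) − (n+δ)·k gives f'(k) = n+δ, i.e. 0.44·k^(0.44−1) = 0.09, so k_gold = (0.44/0.09)^(1/0.56) ≈ 17.0111.
y_gold = 17.0111^0.44 ≈ 3.4795; c_gold = (1−0.44)·y_gold ≈ 1.9485.

(a) s_gold = 0.440; (b) c_gold ≈ 1.949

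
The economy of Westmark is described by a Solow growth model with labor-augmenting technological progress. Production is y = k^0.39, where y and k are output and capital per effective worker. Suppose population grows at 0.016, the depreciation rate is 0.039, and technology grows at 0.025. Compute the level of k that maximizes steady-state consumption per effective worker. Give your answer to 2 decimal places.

Capital per effective worker breaks even when investment replaces (n + g + δ)·k; here n + g + δ = 0.08.
Setting f'(k) = n+g+δ gives 0.39·k^(0.39−1) = 0.08, hence k_gold = (0.39/0.08)^(1/0.61) ≈ 13.4223.

k_gold ≈ 13.42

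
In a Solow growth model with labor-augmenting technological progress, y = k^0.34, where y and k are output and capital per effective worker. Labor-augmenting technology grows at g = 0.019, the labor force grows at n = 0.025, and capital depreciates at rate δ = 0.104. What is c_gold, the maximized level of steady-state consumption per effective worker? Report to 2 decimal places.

Break-even investment rate: n + g + δ = 0.025 + 0.019 + 0.104 = 0.148.
Golden rule sets MPK = n+g+δ: 0.34·k^(0.34−1) = 0.148, so k_gold = (0.34/0.148)^(1/0.66) ≈ 3.5261.
y_gold = 3.5261^0.34 ≈ 1.5349.
c_gold = y_gold − (n+g+δ)·k_gold = 1.5349 − 0.148·3.5261 ≈ 1.0130.

c_gold ≈ 1.01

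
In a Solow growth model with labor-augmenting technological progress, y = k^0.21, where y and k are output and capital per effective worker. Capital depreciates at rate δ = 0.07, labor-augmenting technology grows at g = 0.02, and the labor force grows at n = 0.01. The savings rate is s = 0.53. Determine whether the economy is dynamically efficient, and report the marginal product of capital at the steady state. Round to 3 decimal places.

Break-even investment rate: n + g + δ = 0.01 + 0.02 + 0.07 = 0.1.
Steady-state k*: s·k^0.21 = 0.1·k gives k* = (0.53/0.1)^(1/0.79) ≈ 8.2567.
MPK = 0.21·8.2567^(-0.79) ≈ 0.0396.
MPK < n+g+δ = 0.1, so the economy is dynamically inefficient (over-saving).

dynamically inefficient; MPK ≈ 0.040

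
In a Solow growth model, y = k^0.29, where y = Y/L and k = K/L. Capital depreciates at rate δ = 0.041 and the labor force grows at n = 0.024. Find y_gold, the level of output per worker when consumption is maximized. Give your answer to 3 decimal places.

y_gold ≈ 1.842

Capital per worker breaks even when investment replaces (n + δ)·k; here n + δ = 0.065.
Maximizing c = f(k) − (n+δ)·k gives f'(k) = n+δ, i.e. 0.29·k^(0.29−1) = 0.065, so k_gold = (0.29/0.065)^(1/0.71) ≈ 8.2180.
Output: y_gold = k_gold^0.29 = 8.2180^0.29 ≈ 1.8420.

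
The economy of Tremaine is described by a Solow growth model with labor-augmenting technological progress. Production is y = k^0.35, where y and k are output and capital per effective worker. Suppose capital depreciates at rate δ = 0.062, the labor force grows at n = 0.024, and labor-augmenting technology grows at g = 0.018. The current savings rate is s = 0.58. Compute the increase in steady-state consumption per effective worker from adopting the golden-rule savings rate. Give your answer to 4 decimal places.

The effective depreciation rate is n + g + δ = 0.024 + 0.018 + 0.062 = 0.104.
Current steady state (s = 0.58): k* = (0.58/0.104)^(1/0.65) ≈ 14.0702, y* = 14.0702^0.35 ≈ 2.5229, c* = (1−0.58)·2.5229 ≈ 1.0596.
Setting f'(k) = n+g+δ gives 0.35·k^(0.35−1) = 0.104, hence k_gold = (0.35/0.104)^(1/0.65) ≈ 6.4688.
y_gold = 6.4688^0.35 ≈ 1.9222, c_gold = y_gold − 0.104·k_gold ≈ 1.2494.
Gain: Δc = 1.2494 − 1.0596 ≈ 0.1898.

Δc ≈ 0.1898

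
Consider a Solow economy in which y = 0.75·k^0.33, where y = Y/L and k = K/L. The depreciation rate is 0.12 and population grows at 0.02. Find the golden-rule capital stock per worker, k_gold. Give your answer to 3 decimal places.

n + δ = 0.02 + 0.12 = 0.14.
Setting f'(k) = n+δ gives 0.33·0.75·k^(0.33−1) = 0.14, hence k_gold = (0.33·0.75/0.14)^(1/0.67) ≈ 2.3406.

k_gold ≈ 2.341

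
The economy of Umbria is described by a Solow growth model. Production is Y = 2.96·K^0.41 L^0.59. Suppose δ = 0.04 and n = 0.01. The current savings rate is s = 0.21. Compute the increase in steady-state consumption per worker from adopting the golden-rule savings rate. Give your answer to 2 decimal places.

Break-even investment rate: n + δ = 0.01 + 0.04 = 0.05.
Current steady state (s = 0.21): k* = (0.21·2.96/0.05)^(1/0.59) ≈ 71.6398, y* = 2.96·71.6398^0.41 ≈ 17.0571, c* = (1−0.21)·17.0571 ≈ 13.4751.
Setting f'(k) = n+δ gives 0.41·2.96·k^(0.41−1) = 0.05, hence k_gold = (0.41·2.96/0.05)^(1/0.59) ≈ 222.6571.
y_gold = 2.96·222.6571^0.41 ≈ 27.1533, c_gold = y_gold − 0.05·k_gold ≈ 16.0204.
Gain: Δc = 16.0204 − 13.4751 ≈ 2.5453.

Δc ≈ 2.55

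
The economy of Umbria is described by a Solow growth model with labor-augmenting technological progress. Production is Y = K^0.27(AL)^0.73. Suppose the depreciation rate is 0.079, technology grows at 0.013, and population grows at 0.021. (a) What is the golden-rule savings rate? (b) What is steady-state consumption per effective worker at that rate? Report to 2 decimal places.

(a) s_gold = 0.27; (b) c_gold ≈ 1.01

Capital per effective worker breaks even when investment replaces (n + g + δ)·k; here n + g + δ = 0.113.
For Cobb-Douglas, s_gold equals capital's share: s_gold = 0.27.
Setting f'(k) = n+g+δ gives 0.27·k^(0.27−1) = 0.113, hence k_gold = (0.27/0.113)^(1/0.73) ≈ 3.2976.
y_gold = 3.2976^0.27 ≈ 1.3801; c_gold = (1−0.27)·y_gold ≈ 1.0075.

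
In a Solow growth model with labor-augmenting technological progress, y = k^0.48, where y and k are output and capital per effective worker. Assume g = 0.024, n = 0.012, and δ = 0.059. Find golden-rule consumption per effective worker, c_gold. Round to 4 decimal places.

c_gold ≈ 2.3196

Break-even investment rate: n + g + δ = 0.012 + 0.024 + 0.059 = 0.095.
Golden rule sets MPK = n+g+δ: 0.48·k^(0.48−1) = 0.095, so k_gold = (0.48/0.095)^(1/0.52) ≈ 22.5382.
y_gold = 22.5382^0.48 ≈ 4.4607.
c_gold = y_gold − (n+g+δ)·k_gold = 4.4607 − 0.095·22.5382 ≈ 2.3196.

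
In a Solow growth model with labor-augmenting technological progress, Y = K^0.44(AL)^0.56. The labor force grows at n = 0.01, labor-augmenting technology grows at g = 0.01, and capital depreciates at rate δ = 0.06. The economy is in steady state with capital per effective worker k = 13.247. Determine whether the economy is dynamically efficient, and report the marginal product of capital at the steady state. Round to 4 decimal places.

Break-even investment rate: n + g + δ = 0.01 + 0.01 + 0.06 = 0.08.
MPK = 0.44·k^(0.44−1) = 0.44·13.247^(-0.56) ≈ 0.1035.
MPK > 0.08, so the economy is dynamically efficient (under-saving).

dynamically efficient; MPK ≈ 0.1035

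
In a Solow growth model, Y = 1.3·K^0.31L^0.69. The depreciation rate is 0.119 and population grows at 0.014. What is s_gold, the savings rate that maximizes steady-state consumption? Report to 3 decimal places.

n + δ = 0.014 + 0.119 = 0.133.
At the golden rule MPK = n+δ, and in any Cobb-Douglas steady state s = (n+δ)·k/y = MPK·k/y = capital's share 0.31.

s_gold = 0.310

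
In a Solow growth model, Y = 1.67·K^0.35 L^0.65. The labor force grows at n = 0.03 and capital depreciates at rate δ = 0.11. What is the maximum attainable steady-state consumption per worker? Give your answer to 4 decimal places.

c_gold ≈ 2.3433

Capital per worker breaks even when investment replaces (n + δ)·k; here n + δ = 0.14.
Maximizing c = f(k) − (n+δ)·k gives f'(k) = n+δ, i.e. 0.35·1.67·k^(0.35−1) = 0.14, so k_gold = (0.35·1.67/0.14)^(1/0.65) ≈ 9.0127.
y_gold = 1.67·9.0127^0.35 ≈ 3.6051.
c_gold = y_gold − (n+δ)·k_gold = 3.6051 − 0.14·9.0127 ≈ 2.3433.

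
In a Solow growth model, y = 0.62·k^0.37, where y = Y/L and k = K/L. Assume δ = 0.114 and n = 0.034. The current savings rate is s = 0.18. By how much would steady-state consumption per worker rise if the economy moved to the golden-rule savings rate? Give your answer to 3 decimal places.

Δc ≈ 0.075

The effective depreciation rate is n + δ = 0.034 + 0.114 = 0.148.
Current steady state (s = 0.18): k* = (0.18·0.62/0.148)^(1/0.63) ≈ 0.6389, y* = 0.62·0.6389^0.37 ≈ 0.5253, c* = (1−0.18)·0.5253 ≈ 0.4307.
Maximizing c = f(k) − (n+δ)·k gives f'(k) = n+δ, i.e. 0.37·0.62·k^(0.37−1) = 0.148, so k_gold = (0.37·0.62/0.148)^(1/0.63) ≈ 2.0050.
y_gold = 0.62·2.0050^0.37 ≈ 0.8020, c_gold = y_gold − 0.148·k_gold ≈ 0.5053.
Gain: Δc = 0.5053 − 0.4307 ≈ 0.0745.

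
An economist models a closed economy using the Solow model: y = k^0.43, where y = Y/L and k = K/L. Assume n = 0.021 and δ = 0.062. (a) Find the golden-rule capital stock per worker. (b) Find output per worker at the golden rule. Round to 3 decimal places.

Break-even investment rate: n + δ = 0.021 + 0.062 = 0.083.
Golden rule sets MPK = n+δ: 0.43·k^(0.43−1) = 0.083, so k_gold = (0.43/0.083)^(1/0.57) ≈ 17.9191.
y_gold = 17.9191^0.43 ≈ 3.4588.

(a) k_gold ≈ 17.919; (b) y_gold ≈ 3.459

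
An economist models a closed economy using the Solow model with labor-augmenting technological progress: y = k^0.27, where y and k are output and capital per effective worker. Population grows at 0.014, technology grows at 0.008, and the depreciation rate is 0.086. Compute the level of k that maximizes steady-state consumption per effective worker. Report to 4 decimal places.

Capital per effective worker breaks even when investment replaces (n + g + δ)·k; here n + g + δ = 0.108.
At the golden rule the marginal product of capital equals n+g+δ: 0.27·k^(0.27−1) = 0.108. Solving, k_gold = (0.27/0.108)^(1/0.73) ≈ 3.5085.

k_gold ≈ 3.5085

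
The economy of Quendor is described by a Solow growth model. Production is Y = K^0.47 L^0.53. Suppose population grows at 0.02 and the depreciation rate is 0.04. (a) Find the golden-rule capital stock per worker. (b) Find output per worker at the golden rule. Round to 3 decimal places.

The effective depreciation rate is n + δ = 0.02 + 0.04 = 0.06.
Setting f'(k) = n+δ gives 0.47·k^(0.47−1) = 0.06, hence k_gold = (0.47/0.06)^(1/0.53) ≈ 48.6062.
y_gold = 48.6062^0.47 ≈ 6.2050.

(a) k_gold ≈ 48.606; (b) y_gold ≈ 6.205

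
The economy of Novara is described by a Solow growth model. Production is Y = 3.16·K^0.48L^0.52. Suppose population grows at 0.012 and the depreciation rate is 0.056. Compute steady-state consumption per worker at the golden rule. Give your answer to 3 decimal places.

c_gold ≈ 28.866

n + δ = 0.012 + 0.056 = 0.068.
Setting f'(k) = n+δ gives 0.48·3.16·k^(0.48−1) = 0.068, hence k_gold = (0.48·3.16/0.068)^(1/0.52) ≈ 391.8449.
y_gold = 3.16·391.8449^0.48 ≈ 55.5114.
c_gold = y_gold − (n+δ)·k_gold = 55.5114 − 0.068·391.8449 ≈ 28.8659.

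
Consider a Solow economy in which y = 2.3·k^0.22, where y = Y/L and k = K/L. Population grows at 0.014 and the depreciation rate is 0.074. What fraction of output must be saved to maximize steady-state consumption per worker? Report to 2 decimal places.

The effective depreciation rate is n + δ = 0.014 + 0.074 = 0.088.
At the golden rule MPK = n+δ, and in any Cobb-Douglas steady state s = (n+δ)·k/y = MPK·k/y = capital's share 0.22.

s_gold = 0.22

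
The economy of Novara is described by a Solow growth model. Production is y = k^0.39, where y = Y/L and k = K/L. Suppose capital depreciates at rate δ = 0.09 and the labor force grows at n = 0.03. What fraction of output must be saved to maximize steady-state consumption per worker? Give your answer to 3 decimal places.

n + δ = 0.03 + 0.09 = 0.12.
At the golden rule MPK = n+δ, and in any Cobb-Douglas steady state s = (n+δ)·k/y = MPK·k/y = capital's share 0.39.

s_gold = 0.390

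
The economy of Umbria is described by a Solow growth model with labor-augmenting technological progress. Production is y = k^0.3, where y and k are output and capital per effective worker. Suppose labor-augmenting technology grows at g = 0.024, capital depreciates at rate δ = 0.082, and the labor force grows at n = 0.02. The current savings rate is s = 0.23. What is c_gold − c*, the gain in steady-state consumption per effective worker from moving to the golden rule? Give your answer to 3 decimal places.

Break-even investment rate: n + g + δ = 0.02 + 0.024 + 0.082 = 0.126.
Current steady state (s = 0.23): k* = (0.23/0.126)^(1/0.7) ≈ 2.3625, y* = 2.3625^0.3 ≈ 1.2942, c* = (1−0.23)·1.2942 ≈ 0.9966.
Setting f'(k) = n+g+δ gives 0.3·k^(0.3−1) = 0.126, hence k_gold = (0.3/0.126)^(1/0.7) ≈ 3.4531.
y_gold = 3.4531^0.3 ≈ 1.4503, c_gold = y_gold − 0.126·k_gold ≈ 1.0152.
Gain: Δc = 1.0152 − 0.9966 ≈ 0.0187.

Δc ≈ 0.019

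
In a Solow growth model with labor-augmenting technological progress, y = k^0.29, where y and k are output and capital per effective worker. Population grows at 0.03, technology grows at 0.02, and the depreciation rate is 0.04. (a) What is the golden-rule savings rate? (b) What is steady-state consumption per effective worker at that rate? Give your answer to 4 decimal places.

(a) s_gold = 0.2900; (b) c_gold ≈ 1.1450

The effective depreciation rate is n + g + δ = 0.03 + 0.02 + 0.04 = 0.09.
For Cobb-Douglas, s_gold equals capital's share: s_gold = 0.29.
Setting f'(k) = n+g+δ gives 0.29·k^(0.29−1) = 0.09, hence k_gold = (0.29/0.09)^(1/0.71) ≈ 5.1965.
y_gold = 5.1965^0.29 ≈ 1.6127; c_gold = (1−0.29)·y_gold ≈ 1.1450.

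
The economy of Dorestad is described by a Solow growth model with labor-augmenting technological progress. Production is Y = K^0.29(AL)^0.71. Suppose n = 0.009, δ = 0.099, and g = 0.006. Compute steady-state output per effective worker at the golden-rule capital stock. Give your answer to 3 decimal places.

y_gold ≈ 1.464

n + g + δ = 0.009 + 0.006 + 0.099 = 0.114.
Maximizing c = f(k) − (n+g+δ)·k gives f'(k) = n+g+δ, i.e. 0.29·k^(0.29−1) = 0.114, so k_gold = (0.29/0.114)^(1/0.71) ≈ 3.7249.
Output: y_gold = k_gold^0.29 = 3.7249^0.29 ≈ 1.4643.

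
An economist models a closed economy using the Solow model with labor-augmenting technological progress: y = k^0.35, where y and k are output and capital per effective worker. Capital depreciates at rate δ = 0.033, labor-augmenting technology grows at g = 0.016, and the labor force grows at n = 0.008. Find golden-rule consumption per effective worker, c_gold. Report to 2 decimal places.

n + g + δ = 0.008 + 0.016 + 0.033 = 0.057.
Setting f'(k) = n+g+δ gives 0.35·k^(0.35−1) = 0.057, hence k_gold = (0.35/0.057)^(1/0.65) ≈ 16.3157.
y_gold = 16.3157^0.35 ≈ 2.6571.
c_gold = y_gold − (n+g+δ)·k_gold = 2.6571 − 0.057·16.3157 ≈ 1.7271.

c_gold ≈ 1.73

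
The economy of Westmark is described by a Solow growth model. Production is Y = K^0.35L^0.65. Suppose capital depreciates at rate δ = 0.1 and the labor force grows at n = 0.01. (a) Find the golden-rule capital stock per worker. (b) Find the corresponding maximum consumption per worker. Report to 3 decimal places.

n + δ = 0.01 + 0.1 = 0.11.
Setting f'(k) = n+δ gives 0.35·k^(0.35−1) = 0.11, hence k_gold = (0.35/0.11)^(1/0.65) ≈ 5.9340.
y_gold = 5.9340^0.35 ≈ 1.8650; c_gold = y_gold − 0.11·k_gold ≈ 1.2122.

(a) k_gold ≈ 5.934; (b) c_gold ≈ 1.212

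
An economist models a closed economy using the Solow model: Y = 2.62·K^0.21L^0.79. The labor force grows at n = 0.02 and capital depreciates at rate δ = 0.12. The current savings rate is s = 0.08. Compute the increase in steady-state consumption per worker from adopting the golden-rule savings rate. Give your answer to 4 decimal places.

Δc ≈ 0.2947

n + δ = 0.02 + 0.12 = 0.14.
Current steady state (s = 0.08): k* = (0.08·2.62/0.14)^(1/0.79) ≈ 1.6667, y* = 2.62·1.6667^0.21 ≈ 2.9167, c* = (1−0.08)·2.9167 ≈ 2.6834.
At the golden rule the marginal product of capital equals n+δ: 0.21·2.62·k^(0.21−1) = 0.14. Solving, k_gold = (0.21·2.62/0.14)^(1/0.79) ≈ 5.6545.
y_gold = 2.62·5.6545^0.21 ≈ 3.7697, c_gold = y_gold − 0.14·k_gold ≈ 2.9780.
Gain: Δc = 2.9780 − 2.6834 ≈ 0.2947.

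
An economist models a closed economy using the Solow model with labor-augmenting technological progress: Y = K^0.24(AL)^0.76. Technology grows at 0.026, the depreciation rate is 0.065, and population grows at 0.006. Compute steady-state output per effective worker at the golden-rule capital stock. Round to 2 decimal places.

Capital per effective worker breaks even when investment replaces (n + g + δ)·k; here n + g + δ = 0.097.
At the golden rule the marginal product of capital equals n+g+δ: 0.24·k^(0.24−1) = 0.097. Solving, k_gold = (0.24/0.097)^(1/0.76) ≈ 3.2937.
Output: y_gold = k_gold^0.24 = 3.2937^0.24 ≈ 1.3312.

y_gold ≈ 1.33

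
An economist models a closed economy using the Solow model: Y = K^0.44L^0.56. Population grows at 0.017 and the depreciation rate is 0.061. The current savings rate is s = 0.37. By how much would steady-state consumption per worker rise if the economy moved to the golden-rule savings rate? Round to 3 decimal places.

Δc ≈ 0.040

Break-even investment rate: n + δ = 0.017 + 0.061 = 0.078.
Current steady state (s = 0.37): k* = (0.37/0.078)^(1/0.56) ≈ 16.1189, y* = 16.1189^0.44 ≈ 3.3980, c* = (1−0.37)·3.3980 ≈ 2.1408.
At the golden rule the marginal product of capital equals n+δ: 0.44·k^(0.44−1) = 0.078. Solving, k_gold = (0.44/0.078)^(1/0.56) ≈ 21.9640.
y_gold = 21.9640^0.44 ≈ 3.8936, c_gold = y_gold − 0.078·k_gold ≈ 2.1804.
Gain: Δc = 2.1804 − 2.1408 ≈ 0.0397.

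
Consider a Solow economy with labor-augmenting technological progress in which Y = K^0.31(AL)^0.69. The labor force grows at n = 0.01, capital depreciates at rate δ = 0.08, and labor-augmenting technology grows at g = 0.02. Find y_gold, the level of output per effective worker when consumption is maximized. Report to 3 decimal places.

y_gold ≈ 1.593

The effective depreciation rate is n + g + δ = 0.01 + 0.02 + 0.08 = 0.11.
Maximizing c = f(k) − (n+g+δ)·k gives f'(k) = n+g+δ, i.e. 0.31·k^(0.31−1) = 0.11, so k_gold = (0.31/0.11)^(1/0.69) ≈ 4.4888.
Output: y_gold = k_gold^0.31 = 4.4888^0.31 ≈ 1.5928.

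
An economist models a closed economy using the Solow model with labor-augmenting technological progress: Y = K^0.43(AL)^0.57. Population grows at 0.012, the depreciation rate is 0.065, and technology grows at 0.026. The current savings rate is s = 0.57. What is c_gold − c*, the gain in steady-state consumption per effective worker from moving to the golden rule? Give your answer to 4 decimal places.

Δc ≈ 0.1120

Break-even investment rate: n + g + δ = 0.012 + 0.026 + 0.065 = 0.103.
Current steady state (s = 0.57): k* = (0.57/0.103)^(1/0.57) ≈ 20.1175, y* = 20.1175^0.43 ≈ 3.6353, c* = (1−0.57)·3.6353 ≈ 1.5632.
At the golden rule the marginal product of capital equals n+g+δ: 0.43·k^(0.43−1) = 0.103. Solving, k_gold = (0.43/0.103)^(1/0.57) ≈ 12.2695.
y_gold = 12.2695^0.43 ≈ 2.9390, c_gold = y_gold − 0.103·k_gold ≈ 1.6752.
Gain: Δc = 1.6752 − 1.5632 ≈ 0.1120.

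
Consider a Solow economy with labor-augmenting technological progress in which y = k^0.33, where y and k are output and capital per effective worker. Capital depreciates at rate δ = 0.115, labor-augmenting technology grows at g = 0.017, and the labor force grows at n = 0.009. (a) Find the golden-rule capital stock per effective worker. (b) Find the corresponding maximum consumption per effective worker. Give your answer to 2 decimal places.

Break-even investment rate: n + g + δ = 0.009 + 0.017 + 0.115 = 0.141.
Golden rule sets MPK = n+g+δ: 0.33·k^(0.33−1) = 0.141, so k_gold = (0.33/0.141)^(1/0.67) ≈ 3.5578.
y_gold = 3.5578^0.33 ≈ 1.5202; c_gold = y_gold − 0.141·k_gold ≈ 1.0185.

(a) k_gold ≈ 3.56; (b) c_gold ≈ 1.02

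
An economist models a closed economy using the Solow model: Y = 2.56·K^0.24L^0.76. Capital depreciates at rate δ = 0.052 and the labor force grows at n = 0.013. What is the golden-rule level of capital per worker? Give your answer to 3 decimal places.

k_gold ≈ 19.213

Capital per worker breaks even when investment replaces (n + δ)·k; here n + δ = 0.065.
Maximizing c = f(k) − (n+δ)·k gives f'(k) = n+δ, i.e. 0.24·2.56·k^(0.24−1) = 0.065, so k_gold = (0.24·2.56/0.065)^(1/0.76) ≈ 19.2133.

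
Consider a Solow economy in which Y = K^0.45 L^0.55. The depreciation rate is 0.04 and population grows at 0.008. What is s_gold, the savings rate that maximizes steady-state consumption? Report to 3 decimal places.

n + δ = 0.008 + 0.04 = 0.048.
At the golden rule MPK = n+δ, and in any Cobb-Douglas steady state s = (n+δ)·k/y = MPK·k/y = capital's share 0.45.

s_gold = 0.450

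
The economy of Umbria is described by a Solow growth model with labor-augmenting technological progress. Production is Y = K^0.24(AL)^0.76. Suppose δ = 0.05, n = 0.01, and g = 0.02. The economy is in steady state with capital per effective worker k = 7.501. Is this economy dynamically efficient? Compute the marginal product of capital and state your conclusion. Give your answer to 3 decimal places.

Break-even investment rate: n + g + δ = 0.01 + 0.02 + 0.05 = 0.08.
MPK = 0.24·k^(0.24−1) = 0.24·7.501^(-0.76) ≈ 0.0519.
MPK < 0.08, so the economy is dynamically inefficient (over-saving).

dynamically inefficient; MPK ≈ 0.052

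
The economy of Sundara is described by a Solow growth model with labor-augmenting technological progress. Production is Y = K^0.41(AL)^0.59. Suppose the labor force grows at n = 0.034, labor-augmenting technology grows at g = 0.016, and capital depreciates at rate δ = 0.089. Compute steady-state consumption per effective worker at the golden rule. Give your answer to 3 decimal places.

c_gold ≈ 1.251

The effective depreciation rate is n + g + δ = 0.034 + 0.016 + 0.089 = 0.139.
Setting f'(k) = n+g+δ gives 0.41·k^(0.41−1) = 0.139, hence k_gold = (0.41/0.139)^(1/0.59) ≈ 6.2549.
y_gold = 6.2549^0.41 ≈ 2.1206.
c_gold = y_gold − (n+g+δ)·k_gold = 2.1206 − 0.139·6.2549 ≈ 1.2511.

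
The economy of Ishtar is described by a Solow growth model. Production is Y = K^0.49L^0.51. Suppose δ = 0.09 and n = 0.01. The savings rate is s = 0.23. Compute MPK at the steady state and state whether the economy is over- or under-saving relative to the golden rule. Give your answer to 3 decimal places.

under-saving; MPK ≈ 0.213

Break-even investment rate: n + δ = 0.01 + 0.09 = 0.1.
Steady-state k*: s·k^0.49 = 0.1·k gives k* = (0.23/0.1)^(1/0.51) ≈ 5.1200.
MPK = 0.49·5.1200^(-0.51) ≈ 0.2130.
MPK > n+δ = 0.1, so the economy is dynamically efficient (under-saving).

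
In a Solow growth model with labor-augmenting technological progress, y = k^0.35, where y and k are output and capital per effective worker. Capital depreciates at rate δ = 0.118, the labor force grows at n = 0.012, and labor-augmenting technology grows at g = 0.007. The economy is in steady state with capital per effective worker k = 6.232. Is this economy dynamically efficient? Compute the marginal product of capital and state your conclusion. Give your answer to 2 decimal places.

dynamically inefficient; MPK ≈ 0.11

n + g + δ = 0.012 + 0.007 + 0.118 = 0.137.
MPK = 0.35·k^(0.35−1) = 0.35·6.232^(-0.65) ≈ 0.1066.
MPK < 0.137, so the economy is dynamically inefficient (over-saving).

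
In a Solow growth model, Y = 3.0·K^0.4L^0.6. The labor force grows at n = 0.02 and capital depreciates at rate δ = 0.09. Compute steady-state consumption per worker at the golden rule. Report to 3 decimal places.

n + δ = 0.02 + 0.09 = 0.11.
Golden rule sets MPK = n+δ: 0.4·3.0·k^(0.4−1) = 0.11, so k_gold = (0.4·3.0/0.11)^(1/0.6) ≈ 53.6596.
y_gold = 3.0·53.6596^0.4 ≈ 14.7564.
c_gold = y_gold − (n+δ)·k_gold = 14.7564 − 0.11·53.6596 ≈ 8.8538.

c_gold ≈ 8.854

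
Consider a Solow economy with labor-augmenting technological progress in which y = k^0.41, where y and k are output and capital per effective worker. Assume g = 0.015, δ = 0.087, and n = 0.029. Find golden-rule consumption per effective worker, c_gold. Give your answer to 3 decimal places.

c_gold ≈ 1.304

The effective depreciation rate is n + g + δ = 0.029 + 0.015 + 0.087 = 0.131.
Setting f'(k) = n+g+δ gives 0.41·k^(0.41−1) = 0.131, hence k_gold = (0.41/0.131)^(1/0.59) ≈ 6.9159.
y_gold = 6.9159^0.41 ≈ 2.2097.
c_gold = y_gold − (n+g+δ)·k_gold = 2.2097 − 0.131·6.9159 ≈ 1.3037.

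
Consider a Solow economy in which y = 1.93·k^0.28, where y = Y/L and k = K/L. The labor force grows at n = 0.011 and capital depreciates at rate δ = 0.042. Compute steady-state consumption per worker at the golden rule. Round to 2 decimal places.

c_gold ≈ 3.43

Break-even investment rate: n + δ = 0.011 + 0.042 = 0.053.
At the golden rule the marginal product of capital equals n+δ: 0.28·1.93·k^(0.28−1) = 0.053. Solving, k_gold = (0.28·1.93/0.053)^(1/0.72) ≈ 25.1542.
y_gold = 1.93·25.1542^0.28 ≈ 4.7613.
c_gold = y_gold − (n+δ)·k_gold = 4.7613 − 0.053·25.1542 ≈ 3.4282.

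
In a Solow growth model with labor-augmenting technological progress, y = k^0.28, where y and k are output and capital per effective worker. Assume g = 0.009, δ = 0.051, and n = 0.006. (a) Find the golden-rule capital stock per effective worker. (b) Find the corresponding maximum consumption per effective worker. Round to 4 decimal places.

n + g + δ = 0.006 + 0.009 + 0.051 = 0.066.
Maximizing c = f(k) − (n+g+δ)·k gives f'(k) = n+g+δ, i.e. 0.28·k^(0.28−1) = 0.066, so k_gold = (0.28/0.066)^(1/0.72) ≈ 7.4419.
y_gold = 7.4419^0.28 ≈ 1.7542; c_gold = y_gold − 0.066·k_gold ≈ 1.2630.

(a) k_gold ≈ 7.4419; (b) c_gold ≈ 1.2630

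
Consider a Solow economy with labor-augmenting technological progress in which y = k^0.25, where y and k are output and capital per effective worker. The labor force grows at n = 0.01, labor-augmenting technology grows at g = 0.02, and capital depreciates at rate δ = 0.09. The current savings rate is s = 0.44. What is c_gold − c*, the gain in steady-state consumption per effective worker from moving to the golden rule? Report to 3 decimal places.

Δc ≈ 0.094

Capital per effective worker breaks even when investment replaces (n + g + δ)·k; here n + g + δ = 0.12.
Current steady state (s = 0.44): k* = (0.44/0.12)^(1/0.75) ≈ 5.6541, y* = 5.6541^0.25 ≈ 1.5420, c* = (1−0.44)·1.5420 ≈ 0.8635.
Setting f'(k) = n+g+δ gives 0.25·k^(0.25−1) = 0.12, hence k_gold = (0.25/0.12)^(1/0.75) ≈ 2.6608.
y_gold = 2.6608^0.25 ≈ 1.2772, c_gold = y_gold − 0.12·k_gold ≈ 0.9579.
Gain: Δc = 0.9579 − 0.8635 ≈ 0.0944.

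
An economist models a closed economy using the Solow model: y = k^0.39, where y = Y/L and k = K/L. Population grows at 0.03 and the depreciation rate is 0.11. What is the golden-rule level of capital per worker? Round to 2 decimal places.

k_gold ≈ 5.36

Break-even investment rate: n + δ = 0.03 + 0.11 = 0.14.
Maximizing c = f(k) − (n+δ)·k gives f'(k) = n+δ, i.e. 0.39·k^(0.39−1) = 0.14, so k_gold = (0.39/0.14)^(1/0.61) ≈ 5.3630.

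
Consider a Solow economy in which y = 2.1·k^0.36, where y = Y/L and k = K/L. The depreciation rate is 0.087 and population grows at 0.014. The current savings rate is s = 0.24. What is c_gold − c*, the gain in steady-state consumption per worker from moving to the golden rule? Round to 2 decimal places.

Δc ≈ 0.23

n + δ = 0.014 + 0.087 = 0.101.
Current steady state (s = 0.24): k* = (0.24·2.1/0.101)^(1/0.64) ≈ 12.3252, y* = 2.1·12.3252^0.36 ≈ 5.1869, c* = (1−0.24)·5.1869 ≈ 3.9420.
At the golden rule the marginal product of capital equals n+δ: 0.36·2.1·k^(0.36−1) = 0.101. Solving, k_gold = (0.36·2.1/0.101)^(1/0.64) ≈ 23.2241.
y_gold = 2.1·23.2241^0.36 ≈ 6.5156, c_gold = y_gold − 0.101·k_gold ≈ 4.1700.
Gain: Δc = 4.1700 − 3.9420 ≈ 0.2280.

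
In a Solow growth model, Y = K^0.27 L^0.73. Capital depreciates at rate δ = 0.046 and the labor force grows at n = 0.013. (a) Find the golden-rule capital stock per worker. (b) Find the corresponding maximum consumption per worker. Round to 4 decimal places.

Capital per worker breaks even when investment replaces (n + δ)·k; here n + δ = 0.059.
Setting f'(k) = n+δ gives 0.27·k^(0.27−1) = 0.059, hence k_gold = (0.27/0.059)^(1/0.73) ≈ 8.0318.
y_gold = 8.0318^0.27 ≈ 1.7551; c_gold = y_gold − 0.059·k_gold ≈ 1.2812.

(a) k_gold ≈ 8.0318; (b) c_gold ≈ 1.2812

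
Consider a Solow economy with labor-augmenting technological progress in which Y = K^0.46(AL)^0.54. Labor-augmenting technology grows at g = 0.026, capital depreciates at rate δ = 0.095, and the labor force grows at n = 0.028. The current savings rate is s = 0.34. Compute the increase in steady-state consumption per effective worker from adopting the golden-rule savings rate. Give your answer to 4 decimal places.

Δc ≈ 0.0779

Capital per effective worker breaks even when investment replaces (n + g + δ)·k; here n + g + δ = 0.149.
Current steady state (s = 0.34): k* = (0.34/0.149)^(1/0.54) ≈ 4.6079, y* = 4.6079^0.46 ≈ 2.0194, c* = (1−0.34)·2.0194 ≈ 1.3328.
Golden rule sets MPK = n+g+δ: 0.46·k^(0.46−1) = 0.149, so k_gold = (0.46/0.149)^(1/0.54) ≈ 8.0652.
y_gold = 8.0652^0.46 ≈ 2.6124, c_gold = y_gold − 0.149·k_gold ≈ 1.4107.
Gain: Δc = 1.4107 − 1.3328 ≈ 0.0779.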